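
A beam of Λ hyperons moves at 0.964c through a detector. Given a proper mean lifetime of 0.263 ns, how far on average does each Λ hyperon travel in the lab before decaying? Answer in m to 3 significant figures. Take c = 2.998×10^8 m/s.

γ = 1/√(1 − 0.964²) = 3.7608
Dilated lifetime: Δt = γτ₀ = 3.7608 × 0.263 ns = 0.98909 ns
d = vΔt = 0.964c × 0.98909 ns = 2.8901×10^8 m/s × 9.8909×10^-10 s = 0.286 m

d ≈ 0.286 m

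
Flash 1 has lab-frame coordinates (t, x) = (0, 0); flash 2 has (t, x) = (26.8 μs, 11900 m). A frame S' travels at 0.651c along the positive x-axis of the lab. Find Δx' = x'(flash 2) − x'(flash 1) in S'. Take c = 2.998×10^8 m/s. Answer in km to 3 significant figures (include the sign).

γ = 1/√(1 − 0.651²) = 1.3174
Δx' = γ(Δx − vΔt) = 1.3174 × (11900 m − 0.651×(2.998×10^8 m/s)×26.8×10^-6 s)
= 1.3174 × (6669.4 m) = 8.79 km

Δx' ≈ 8.79 km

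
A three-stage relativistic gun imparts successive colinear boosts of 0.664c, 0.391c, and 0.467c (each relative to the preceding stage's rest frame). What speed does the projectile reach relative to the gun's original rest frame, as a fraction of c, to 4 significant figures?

u ≈ 0.9378c

Compose boost 2: (0.391 + 0.664)/(1 + 0.391×0.664) = 1.055/1.25962 = 0.837552
Compose boost 3: (0.467 + 0.837552)/(1 + 0.467×0.837552) = 1.30455/1.39114 = 0.9378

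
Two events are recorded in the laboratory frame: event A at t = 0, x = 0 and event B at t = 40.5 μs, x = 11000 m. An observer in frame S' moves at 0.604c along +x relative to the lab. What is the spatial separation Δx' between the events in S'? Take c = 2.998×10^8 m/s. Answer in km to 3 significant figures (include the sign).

γ = 1/√(1 − 0.604²) = 1.2547
Δx' = γ(Δx − vΔt) = 1.2547 × (11000 m − 0.604×(2.998×10^8 m/s)×40.5×10^-6 s)
= 1.2547 × (3666.3 m) = 4.60 km

Δx' ≈ 4.60 km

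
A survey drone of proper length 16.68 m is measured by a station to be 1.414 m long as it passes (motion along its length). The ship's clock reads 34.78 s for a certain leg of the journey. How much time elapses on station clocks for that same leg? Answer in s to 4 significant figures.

Δt ≈ 410.3 s

Length contraction ⇒ γ = L₀/L = 16.68/1.414 = 11.7963
Time dilation: Δt = γτ₀ = 11.7963 × 34.78 s = 410.3 s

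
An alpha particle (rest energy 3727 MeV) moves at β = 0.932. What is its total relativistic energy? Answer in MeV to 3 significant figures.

E ≈ 10300 MeV

γ = 1/√(1 − 0.932²) = 2.7589
E = γm₀c² = 2.7589 × 3727 MeV = 10300 MeV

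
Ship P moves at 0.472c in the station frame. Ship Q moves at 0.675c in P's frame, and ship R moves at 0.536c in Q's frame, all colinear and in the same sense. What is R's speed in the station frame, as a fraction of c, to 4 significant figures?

u ≈ 0.9588c

Compose boost 2: (0.675 + 0.472)/(1 + 0.675×0.472) = 1.147/1.31860 = 0.869862
Compose boost 3: (0.536 + 0.869862)/(1 + 0.536×0.869862) = 1.40586/1.46625 = 0.9588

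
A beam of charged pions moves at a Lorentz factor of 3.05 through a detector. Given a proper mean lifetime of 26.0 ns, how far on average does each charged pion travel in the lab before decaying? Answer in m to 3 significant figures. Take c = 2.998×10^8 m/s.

d ≈ 22.5 m

β = √(1 − 1/γ²) = √(1 − 1/3.05²) = 0.94472
Dilated lifetime: Δt = γτ₀ = 3.05 × 26.0 ns = 79.300 ns
d = vΔt = 0.94472c × 79.300 ns = 2.8323×10^8 m/s × 7.9300×10^-8 s = 22.5 m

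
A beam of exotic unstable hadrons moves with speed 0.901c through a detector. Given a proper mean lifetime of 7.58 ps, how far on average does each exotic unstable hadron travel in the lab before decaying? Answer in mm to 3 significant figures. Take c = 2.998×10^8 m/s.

γ = 1/√(1 − 0.901²) = 2.3051
Dilated lifetime: Δt = γτ₀ = 2.3051 × 7.58 ps = 17.473 ps
d = vΔt = 0.901c × 17.473 ps = 2.7012×10^8 m/s × 1.7473×10^-11 s = 4.72 mm

d ≈ 4.72 mm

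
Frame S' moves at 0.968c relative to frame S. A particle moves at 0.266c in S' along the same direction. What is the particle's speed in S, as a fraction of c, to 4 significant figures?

u ≈ 0.9813c

Relativistic velocity addition: u = (u' + v)/(1 + u'v/c²)
= (0.266 + 0.968)/(1 + 0.266×0.968) = 1.234/1.25749 = 0.9813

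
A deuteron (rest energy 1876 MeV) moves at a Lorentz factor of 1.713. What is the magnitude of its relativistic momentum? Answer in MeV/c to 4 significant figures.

β = √(1 − 1/γ²) = √(1 − 1/1.713²) = 0.811918
p = γβm₀c = 1.713 × 0.811918 × 1876 MeV/c = 2609 MeV/c

p ≈ 2609 MeV/c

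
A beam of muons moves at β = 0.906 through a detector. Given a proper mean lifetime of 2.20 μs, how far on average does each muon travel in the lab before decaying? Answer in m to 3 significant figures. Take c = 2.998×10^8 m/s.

γ = 1/√(1 − 0.906²) = 2.3625
Dilated lifetime: Δt = γτ₀ = 2.3625 × 2.20 μs = 5.1975 μs
d = vΔt = 0.906c × 5.1975 μs = 2.7162×10^8 m/s × 5.1975×10^-6 s = 1410 m

d ≈ 1410 m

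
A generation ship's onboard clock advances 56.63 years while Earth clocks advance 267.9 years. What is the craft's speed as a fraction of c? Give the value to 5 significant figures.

γ = Δt/τ₀ = 267.9/56.63 = 4.730708
β = √(1 − 1/γ²) = √(1 − 1/4.730708²) = 0.97740

β ≈ 0.97740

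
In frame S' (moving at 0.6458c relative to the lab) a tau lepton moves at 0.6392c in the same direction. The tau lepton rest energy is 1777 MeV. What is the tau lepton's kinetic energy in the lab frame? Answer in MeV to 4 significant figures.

u_lab = (0.6392 + 0.6458)/(1 + 0.6392×0.6458) = 0.9095443
γ = 1/√(1 − 0.9095443²) = 2.40612
K = (γ − 1)m₀c² = (2.40612 − 1) × 1777 = 1.40612 × 1777 = 2499 MeV

K ≈ 2499 MeV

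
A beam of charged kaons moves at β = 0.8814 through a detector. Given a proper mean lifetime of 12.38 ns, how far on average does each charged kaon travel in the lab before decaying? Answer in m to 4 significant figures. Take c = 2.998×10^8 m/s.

d ≈ 6.925 m

γ = 1/√(1 − 0.8814²) = 2.11698
Dilated lifetime: Δt = γτ₀ = 2.11698 × 12.38 ns = 26.2082 ns
d = vΔt = 0.8814c × 26.2082 ns = 2.64244×10^8 m/s × 2.62082×10^-8 s = 6.925 m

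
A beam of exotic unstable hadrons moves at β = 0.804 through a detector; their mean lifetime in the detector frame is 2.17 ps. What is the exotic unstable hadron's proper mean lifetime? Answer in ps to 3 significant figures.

τ₀ ≈ 1.29 ps

γ = 1/√(1 − 0.804²) = 1.6817
Proper time: τ₀ = Δt/γ = 2.17/1.6817 = 1.29 ps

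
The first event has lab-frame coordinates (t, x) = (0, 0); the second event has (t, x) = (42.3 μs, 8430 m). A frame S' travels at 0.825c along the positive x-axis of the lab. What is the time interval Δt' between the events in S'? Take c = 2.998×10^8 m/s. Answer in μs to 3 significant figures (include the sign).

Δt' ≈ 33.8 μs

γ = 1/√(1 − 0.825²) = 1.7695
Δt' = γ(Δt − vΔx/c²) = 1.7695 × (42.3 μs − 0.825×8430 m / (2.998×10^8 m/s))
= 1.7695 × (19.102 μs) = 33.8 μs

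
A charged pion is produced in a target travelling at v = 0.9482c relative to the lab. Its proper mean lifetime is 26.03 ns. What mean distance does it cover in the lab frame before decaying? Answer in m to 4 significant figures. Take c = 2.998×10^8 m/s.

γ = 1/√(1 − 0.9482²) = 3.14788
Dilated lifetime: Δt = γτ₀ = 3.14788 × 26.03 ns = 81.9394 ns
d = vΔt = 0.9482c × 81.9394 ns = 2.84270×10^8 m/s × 8.19394×10^-8 s = 23.29 m

d ≈ 23.29 m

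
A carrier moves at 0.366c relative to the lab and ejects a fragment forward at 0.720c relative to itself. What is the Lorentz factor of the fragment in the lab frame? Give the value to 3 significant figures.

γ ≈ 1.96

u_lab = (0.720 + 0.366)/(1 + 0.720×0.366) = 1.086/1.26352 = 0.859504
γ = 1/√(1 − 0.859504²) = 1.96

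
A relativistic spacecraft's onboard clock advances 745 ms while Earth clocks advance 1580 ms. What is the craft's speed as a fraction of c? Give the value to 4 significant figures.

β ≈ 0.8819

γ = Δt/τ₀ = 1580/745 = 2.12081
β = √(1 − 1/γ²) = √(1 − 1/2.12081²) = 0.8819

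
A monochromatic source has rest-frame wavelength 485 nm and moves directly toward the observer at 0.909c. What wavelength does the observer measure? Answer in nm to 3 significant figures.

Relativistic Doppler: λ_obs = λ_src √((1−β)/(1+β))
= 485 × √(0.091000/1.9090) = 485 × 0.21833 = 106 nm

λ_obs ≈ 106 nm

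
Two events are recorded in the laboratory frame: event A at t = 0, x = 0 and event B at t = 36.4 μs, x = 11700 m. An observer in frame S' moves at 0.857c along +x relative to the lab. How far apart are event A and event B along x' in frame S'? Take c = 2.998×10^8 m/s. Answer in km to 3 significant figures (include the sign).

Δx' ≈ 4.56 km

γ = 1/√(1 − 0.857²) = 1.9406
Δx' = γ(Δx − vΔt) = 1.9406 × (11700 m − 0.857×(2.998×10^8 m/s)×36.4×10^-6 s)
= 1.9406 × (2347.8 m) = 4.56 km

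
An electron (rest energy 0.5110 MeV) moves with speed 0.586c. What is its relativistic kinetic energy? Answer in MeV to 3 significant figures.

γ = 1/√(1 − 0.586²) = 1.2341
K = (γ − 1)m₀c² = (1.2341 − 1) × 0.5110 MeV = 0.23409 × 0.5110 MeV = 0.120 MeV

K ≈ 0.120 MeV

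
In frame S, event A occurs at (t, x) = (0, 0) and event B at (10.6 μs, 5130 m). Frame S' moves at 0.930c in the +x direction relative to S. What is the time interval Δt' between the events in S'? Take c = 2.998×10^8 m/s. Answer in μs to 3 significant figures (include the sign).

γ = 1/√(1 − 0.930²) = 2.7206
Δt' = γ(Δt − vΔx/c²) = 2.7206 × (10.6 μs − 0.930×5130 m / (2.998×10^8 m/s))
= 2.7206 × (-5.3136 μs) = -14.5 μs

Δt' ≈ -14.5 μs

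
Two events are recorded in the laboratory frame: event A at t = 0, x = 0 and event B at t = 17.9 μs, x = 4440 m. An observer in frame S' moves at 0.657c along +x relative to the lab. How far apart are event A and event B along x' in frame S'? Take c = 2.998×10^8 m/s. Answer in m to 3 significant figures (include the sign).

Δx' ≈ 1210 m

γ = 1/√(1 − 0.657²) = 1.3265
Δx' = γ(Δx − vΔt) = 1.3265 × (4440 m − 0.657×(2.998×10^8 m/s)×17.9×10^-6 s)
= 1.3265 × (914.26 m) = 1210 m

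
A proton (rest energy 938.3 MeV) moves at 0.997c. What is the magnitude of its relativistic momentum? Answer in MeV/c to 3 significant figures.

γ = 1/√(1 − 0.997²) = 12.920
p = γβm₀c = 12.920 × 0.997 × 938.3 MeV/c = 12100 MeV/c

p ≈ 12100 MeV/c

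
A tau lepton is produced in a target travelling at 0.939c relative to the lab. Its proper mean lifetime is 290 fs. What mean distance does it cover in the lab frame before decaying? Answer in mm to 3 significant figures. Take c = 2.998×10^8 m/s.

d ≈ 0.237 mm

γ = 1/√(1 − 0.939²) = 2.9077
Dilated lifetime: Δt = γτ₀ = 2.9077 × 290 fs = 843.23 fs
d = vΔt = 0.939c × 843.23 fs = 2.8151×10^8 m/s × 8.4323×10^-13 s = 0.237 mm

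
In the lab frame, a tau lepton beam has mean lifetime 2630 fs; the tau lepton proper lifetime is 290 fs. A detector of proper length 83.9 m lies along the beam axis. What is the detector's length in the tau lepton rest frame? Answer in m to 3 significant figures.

L ≈ 9.25 m

Time dilation ⇒ γ = Δt/τ₀ = 2630/290 = 9.0690
Length contraction: L = L₀/γ = 83.9/9.0690 = 9.25 m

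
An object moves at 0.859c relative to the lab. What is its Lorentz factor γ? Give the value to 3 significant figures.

γ ≈ 1.95

γ = 1/√(1 − β²) = 1/√(1 − 0.859²) = 1/√(0.26212) = 1.95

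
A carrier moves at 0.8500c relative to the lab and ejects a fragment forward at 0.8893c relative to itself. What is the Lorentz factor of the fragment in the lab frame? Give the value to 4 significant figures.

u_lab = (0.8893 + 0.8500)/(1 + 0.8893×0.8500) = 1.7393/1.755905 = 0.9905433
γ = 1/√(1 − 0.9905433²) = 7.289

γ ≈ 7.289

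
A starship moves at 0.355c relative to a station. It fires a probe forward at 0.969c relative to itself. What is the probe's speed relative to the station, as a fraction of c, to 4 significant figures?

u ≈ 0.9851c

Relativistic velocity addition: u = (u' + v)/(1 + u'v/c²)
= (0.969 + 0.355)/(1 + 0.969×0.355) = 1.324/1.34400 = 0.9851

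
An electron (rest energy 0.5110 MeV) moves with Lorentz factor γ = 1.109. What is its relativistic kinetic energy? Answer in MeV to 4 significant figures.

γ = 1.109 (given)
K = (γ − 1)m₀c² = (1.109 − 1) × 0.5110 MeV = 0.109000 × 0.5110 MeV = 0.05570 MeV

K ≈ 0.05570 MeV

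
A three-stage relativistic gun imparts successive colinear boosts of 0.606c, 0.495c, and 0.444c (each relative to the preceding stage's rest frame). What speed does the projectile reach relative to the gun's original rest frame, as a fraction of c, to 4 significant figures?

u ≈ 0.9382c

Compose boost 2: (0.495 + 0.606)/(1 + 0.495×0.606) = 1.101/1.29997 = 0.846943
Compose boost 3: (0.444 + 0.846943)/(1 + 0.444×0.846943) = 1.29094/1.37604 = 0.9382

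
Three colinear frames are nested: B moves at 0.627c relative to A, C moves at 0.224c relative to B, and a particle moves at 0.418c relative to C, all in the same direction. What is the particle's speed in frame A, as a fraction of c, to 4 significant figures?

Compose boost 2: (0.224 + 0.627)/(1 + 0.224×0.627) = 0.8510/1.14045 = 0.746198
Compose boost 3: (0.418 + 0.746198)/(1 + 0.418×0.746198) = 1.16420/1.31191 = 0.8874

u ≈ 0.8874c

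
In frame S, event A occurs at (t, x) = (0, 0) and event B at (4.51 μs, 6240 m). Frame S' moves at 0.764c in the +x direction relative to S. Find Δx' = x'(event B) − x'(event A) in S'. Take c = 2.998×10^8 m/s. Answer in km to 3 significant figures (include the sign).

Δx' ≈ 8.07 km

γ = 1/√(1 − 0.764²) = 1.5499
Δx' = γ(Δx − vΔt) = 1.5499 × (6240 m − 0.764×(2.998×10^8 m/s)×4.51×10^-6 s)
= 1.5499 × (5207.0 m) = 8.07 km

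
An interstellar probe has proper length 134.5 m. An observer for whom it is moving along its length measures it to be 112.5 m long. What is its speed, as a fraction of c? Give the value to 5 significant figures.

γ = L₀/L = 134.5/112.5 = 1.195556
β = √(1 − 1/γ²) = 0.54807

β ≈ 0.54807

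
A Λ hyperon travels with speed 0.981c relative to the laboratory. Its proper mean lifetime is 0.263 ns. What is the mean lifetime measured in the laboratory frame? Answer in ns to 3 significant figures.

Δt ≈ 1.36 ns

γ = 1/√(1 − 0.981²) = 5.1544
Time dilation: Δt = γτ₀ = 5.1544 × 0.263 ns = 1.36 ns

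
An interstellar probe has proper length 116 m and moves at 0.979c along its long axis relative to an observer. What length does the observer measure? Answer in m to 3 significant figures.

γ = 1/√(1 − 0.979²) = 4.9053
Length contraction: L = L₀/γ = 116/4.9053 = 23.6 m

L ≈ 23.6 m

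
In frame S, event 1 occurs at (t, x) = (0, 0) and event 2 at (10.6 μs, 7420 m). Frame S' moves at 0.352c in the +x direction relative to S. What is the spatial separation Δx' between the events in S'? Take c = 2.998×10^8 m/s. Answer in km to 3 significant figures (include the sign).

γ = 1/√(1 − 0.352²) = 1.0684
Δx' = γ(Δx − vΔt) = 1.0684 × (7420 m − 0.352×(2.998×10^8 m/s)×10.6×10^-6 s)
= 1.0684 × (6301.4 m) = 6.73 km

Δx' ≈ 6.73 km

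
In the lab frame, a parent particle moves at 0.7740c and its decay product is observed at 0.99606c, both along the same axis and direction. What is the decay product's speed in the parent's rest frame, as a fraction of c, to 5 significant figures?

u' ≈ 0.96948c

Inverse velocity addition: u' = (u − v)/(1 − uv/c²)
= (0.99606 − 0.7740)/(1 − 0.99606×0.7740) = 0.22206/0.2290496 = 0.96948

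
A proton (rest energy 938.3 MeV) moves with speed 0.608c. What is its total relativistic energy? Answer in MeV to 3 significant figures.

γ = 1/√(1 − 0.608²) = 1.2595
E = γm₀c² = 1.2595 × 938.3 MeV = 1180 MeV

E ≈ 1180 MeV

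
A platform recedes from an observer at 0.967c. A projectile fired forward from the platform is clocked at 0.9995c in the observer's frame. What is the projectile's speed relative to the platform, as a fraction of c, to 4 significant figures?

Inverse velocity addition: u' = (u − v)/(1 − uv/c²)
= (0.9995 − 0.967)/(1 − 0.9995×0.967) = 0.03250/0.0334835 = 0.9706

u' ≈ 0.9706c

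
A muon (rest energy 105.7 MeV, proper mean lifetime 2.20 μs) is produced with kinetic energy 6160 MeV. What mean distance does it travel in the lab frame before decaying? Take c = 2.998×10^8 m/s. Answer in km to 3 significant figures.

γ = 1 + K/(m₀c²) = 1 + 6160/105.7 = 59.278
β = √(1 − 1/γ²) = 0.99986
Dilated lifetime: γτ₀ = 59.278 × 2.20 μs = 130.41 μs
d = βc·γτ₀ = 0.99986 × (2.998×10^8 m/s) × 0.00013041 s = 39.1 km

d ≈ 39.1 km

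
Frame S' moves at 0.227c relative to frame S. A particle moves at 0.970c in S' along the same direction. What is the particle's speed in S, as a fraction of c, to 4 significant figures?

Relativistic velocity addition: u = (u' + v)/(1 + u'v/c²)
= (0.970 + 0.227)/(1 + 0.970×0.227) = 1.197/1.22019 = 0.9810

u ≈ 0.9810c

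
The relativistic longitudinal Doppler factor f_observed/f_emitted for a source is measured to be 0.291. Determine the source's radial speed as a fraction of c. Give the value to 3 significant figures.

β ≈ 0.844

f_obs/f_src = √((1−β)/(1+β)) = 0.291  ⇒  (1−β)/(1+β) = 0.084681
β = |1 − D²|/(1 + D²) = |1 − 0.084681|/(1 + 0.084681) = 0.844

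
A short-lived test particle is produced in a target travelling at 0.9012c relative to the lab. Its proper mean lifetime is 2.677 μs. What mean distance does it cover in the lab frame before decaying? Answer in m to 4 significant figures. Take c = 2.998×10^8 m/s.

d ≈ 1669 m

γ = 1/√(1 − 0.9012²) = 2.30732
Dilated lifetime: Δt = γτ₀ = 2.30732 × 2.677 μs = 6.17669 μs
d = vΔt = 0.9012c × 6.17669 μs = 2.70180×10^8 m/s × 6.17669×10^-6 s = 1669 m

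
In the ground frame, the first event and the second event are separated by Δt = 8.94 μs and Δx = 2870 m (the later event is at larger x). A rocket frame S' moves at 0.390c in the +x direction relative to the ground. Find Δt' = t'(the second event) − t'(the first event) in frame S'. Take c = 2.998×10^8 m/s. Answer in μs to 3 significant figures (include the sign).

Δt' ≈ 5.65 μs

γ = 1/√(1 − 0.390²) = 1.0860
Δt' = γ(Δt − vΔx/c²) = 1.0860 × (8.94 μs − 0.390×2870 m / (2.998×10^8 m/s))
= 1.0860 × (5.2065 μs) = 5.65 μs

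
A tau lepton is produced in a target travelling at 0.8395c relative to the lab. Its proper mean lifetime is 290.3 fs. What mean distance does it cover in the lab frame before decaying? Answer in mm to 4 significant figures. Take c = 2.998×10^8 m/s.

γ = 1/√(1 − 0.8395²) = 1.84040
Dilated lifetime: Δt = γτ₀ = 1.84040 × 290.3 fs = 534.269 fs
d = vΔt = 0.8395c × 534.269 fs = 2.51682×10^8 m/s × 5.34269×10^-13 s = 0.1345 mm

d ≈ 0.1345 mm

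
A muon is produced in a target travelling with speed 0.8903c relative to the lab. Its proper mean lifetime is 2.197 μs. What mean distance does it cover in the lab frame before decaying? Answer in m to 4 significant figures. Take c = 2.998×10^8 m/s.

d ≈ 1288 m

γ = 1/√(1 − 0.8903²) = 2.19599
Dilated lifetime: Δt = γτ₀ = 2.19599 × 2.197 μs = 4.82460 μs
d = vΔt = 0.8903c × 4.82460 μs = 2.66912×10^8 m/s × 4.82460×10^-6 s = 1288 m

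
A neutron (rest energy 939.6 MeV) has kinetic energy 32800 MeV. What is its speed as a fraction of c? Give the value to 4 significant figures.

γ = 1 + K/(m₀c²) = 1 + 32800/939.6 = 35.9085
β = √(1 − 1/γ²) = 0.9996

β ≈ 0.9996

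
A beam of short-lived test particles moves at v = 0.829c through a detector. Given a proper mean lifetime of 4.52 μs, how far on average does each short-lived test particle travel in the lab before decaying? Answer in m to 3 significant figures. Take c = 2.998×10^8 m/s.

γ = 1/√(1 − 0.829²) = 1.7881
Dilated lifetime: Δt = γτ₀ = 1.7881 × 4.52 μs = 8.0823 μs
d = vΔt = 0.829c × 8.0823 μs = 2.4853×10^8 m/s × 8.0823×10^-6 s = 2010 m

d ≈ 2010 m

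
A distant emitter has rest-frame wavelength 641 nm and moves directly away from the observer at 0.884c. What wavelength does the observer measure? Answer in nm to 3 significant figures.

λ_obs ≈ 2580 nm

Relativistic Doppler: λ_obs = λ_src √((1+β)/(1−β))
= 641 × √(1.8840/0.11600) = 641 × 4.0301 = 2580 nm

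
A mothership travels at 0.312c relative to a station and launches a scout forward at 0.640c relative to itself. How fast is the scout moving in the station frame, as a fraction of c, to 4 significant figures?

u ≈ 0.7935c

Compose boost 2: (0.640 + 0.312)/(1 + 0.640×0.312) = 0.9520/1.19968 = 0.7935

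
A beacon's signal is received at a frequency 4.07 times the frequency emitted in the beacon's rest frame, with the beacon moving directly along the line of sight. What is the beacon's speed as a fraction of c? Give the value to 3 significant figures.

β ≈ 0.886

f_obs/f_src = √((1+β)/(1−β)) = 4.07  ⇒  (1+β)/(1−β) = 16.565
β = |1 − D²|/(1 + D²) = |1 − 16.565|/(1 + 16.565) = 0.886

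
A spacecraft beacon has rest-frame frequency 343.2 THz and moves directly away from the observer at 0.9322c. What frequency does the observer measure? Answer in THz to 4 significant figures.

f_obs ≈ 64.29 THz

Relativistic Doppler: f_obs = f_src √((1−β)/(1+β))
= 343.2 × √(0.0678000/1.93220) = 343.2 × 0.187322 = 64.29 THz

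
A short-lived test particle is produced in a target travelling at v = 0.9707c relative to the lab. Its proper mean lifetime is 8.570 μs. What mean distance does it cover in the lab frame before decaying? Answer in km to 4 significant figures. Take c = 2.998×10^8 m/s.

γ = 1/√(1 − 0.9707²) = 4.16156
Dilated lifetime: Δt = γτ₀ = 4.16156 × 8.570 μs = 35.6646 μs
d = vΔt = 0.9707c × 35.6646 μs = 2.91016×10^8 m/s × 3.56646×10^-5 s = 10.38 km

d ≈ 10.38 km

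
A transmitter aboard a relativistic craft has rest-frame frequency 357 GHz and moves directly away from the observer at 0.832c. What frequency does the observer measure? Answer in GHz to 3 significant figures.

f_obs ≈ 108 GHz

Relativistic Doppler: f_obs = f_src √((1−β)/(1+β))
= 357 × √(0.16800/1.8320) = 357 × 0.30283 = 108 GHz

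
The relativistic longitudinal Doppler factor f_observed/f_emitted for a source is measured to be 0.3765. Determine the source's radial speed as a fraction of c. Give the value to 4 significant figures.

β ≈ 0.7517

f_obs/f_src = √((1−β)/(1+β)) = 0.3765  ⇒  (1−β)/(1+β) = 0.141752
β = |1 − D²|/(1 + D²) = |1 − 0.141752|/(1 + 0.141752) = 0.7517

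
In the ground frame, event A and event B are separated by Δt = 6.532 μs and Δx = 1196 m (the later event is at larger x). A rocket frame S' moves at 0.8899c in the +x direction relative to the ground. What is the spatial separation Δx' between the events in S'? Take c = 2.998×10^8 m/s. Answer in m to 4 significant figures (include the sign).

γ = 1/√(1 − 0.8899²) = 2.19223
Δx' = γ(Δx − vΔt) = 2.19223 × (1196 m − 0.8899×(2.998×10^8 m/s)×6.532×10^-6 s)
= 2.19223 × (-546.685 m) = -1198 m

Δx' ≈ -1198 m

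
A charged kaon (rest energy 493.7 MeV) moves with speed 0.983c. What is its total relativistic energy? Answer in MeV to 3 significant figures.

E ≈ 2690 MeV

γ = 1/√(1 − 0.983²) = 5.4465
E = γm₀c² = 5.4465 × 493.7 MeV = 2690 MeV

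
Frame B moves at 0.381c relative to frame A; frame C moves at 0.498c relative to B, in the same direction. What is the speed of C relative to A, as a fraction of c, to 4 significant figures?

u ≈ 0.7388c

Compose boost 2: (0.498 + 0.381)/(1 + 0.498×0.381) = 0.8790/1.18974 = 0.7388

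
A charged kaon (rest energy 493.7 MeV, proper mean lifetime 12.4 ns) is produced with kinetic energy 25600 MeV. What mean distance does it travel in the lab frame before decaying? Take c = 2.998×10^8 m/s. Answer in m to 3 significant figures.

γ = 1 + K/(m₀c²) = 1 + 25600/493.7 = 52.853
β = √(1 − 1/γ²) = 0.99982
Dilated lifetime: γτ₀ = 52.853 × 12.4 ns = 655.38 ns
d = βc·γτ₀ = 0.99982 × (2.998×10^8 m/s) × 6.5538×10^-7 s = 196 m

d ≈ 196 m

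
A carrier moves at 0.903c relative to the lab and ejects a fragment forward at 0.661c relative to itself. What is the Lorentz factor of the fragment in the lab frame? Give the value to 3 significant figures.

γ ≈ 4.95

u_lab = (0.661 + 0.903)/(1 + 0.661×0.903) = 1.564/1.59688 = 0.979408
γ = 1/√(1 − 0.979408²) = 4.95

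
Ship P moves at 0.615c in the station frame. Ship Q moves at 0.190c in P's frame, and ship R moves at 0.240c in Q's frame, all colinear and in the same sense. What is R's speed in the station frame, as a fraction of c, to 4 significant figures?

Compose boost 2: (0.190 + 0.615)/(1 + 0.190×0.615) = 0.8050/1.11685 = 0.720777
Compose boost 3: (0.240 + 0.720777)/(1 + 0.240×0.720777) = 0.960777/1.17299 = 0.8191

u ≈ 0.8191c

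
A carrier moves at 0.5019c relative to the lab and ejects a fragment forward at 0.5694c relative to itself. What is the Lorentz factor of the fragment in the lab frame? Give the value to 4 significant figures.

u_lab = (0.5694 + 0.5019)/(1 + 0.5694×0.5019) = 1.0713/1.285782 = 0.8331895
γ = 1/√(1 − 0.8331895²) = 1.808

γ ≈ 1.808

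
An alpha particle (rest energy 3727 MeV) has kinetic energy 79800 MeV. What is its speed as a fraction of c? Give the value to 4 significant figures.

β ≈ 0.9990

γ = 1 + K/(m₀c²) = 1 + 79800/3727 = 22.4113
β = √(1 − 1/γ²) = 0.9990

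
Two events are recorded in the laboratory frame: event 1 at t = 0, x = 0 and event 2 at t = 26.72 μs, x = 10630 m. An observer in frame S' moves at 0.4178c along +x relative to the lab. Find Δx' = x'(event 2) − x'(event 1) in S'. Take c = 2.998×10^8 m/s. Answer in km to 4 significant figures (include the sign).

Δx' ≈ 8.016 km

γ = 1/√(1 − 0.4178²) = 1.10067
Δx' = γ(Δx − vΔt) = 1.10067 × (10630 m − 0.4178×(2.998×10^8 m/s)×26.72×10^-6 s)
= 1.10067 × (7283.15 m) = 8.016 km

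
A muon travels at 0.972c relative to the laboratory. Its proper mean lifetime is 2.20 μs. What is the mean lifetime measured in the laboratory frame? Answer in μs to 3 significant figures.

Δt ≈ 9.36 μs

γ = 1/√(1 − 0.972²) = 4.2557
Time dilation: Δt = γτ₀ = 4.2557 × 2.20 μs = 9.36 μs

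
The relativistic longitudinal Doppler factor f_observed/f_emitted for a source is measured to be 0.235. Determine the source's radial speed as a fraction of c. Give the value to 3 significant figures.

β ≈ 0.895

f_obs/f_src = √((1−β)/(1+β)) = 0.235  ⇒  (1−β)/(1+β) = 0.055225
β = |1 − D²|/(1 + D²) = |1 − 0.055225|/(1 + 0.055225) = 0.895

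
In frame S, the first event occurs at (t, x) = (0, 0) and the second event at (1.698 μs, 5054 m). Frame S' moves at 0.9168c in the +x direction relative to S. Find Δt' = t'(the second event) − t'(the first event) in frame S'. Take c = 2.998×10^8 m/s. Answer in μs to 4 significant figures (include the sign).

Δt' ≈ -34.45 μs

γ = 1/√(1 − 0.9168²) = 2.50409
Δt' = γ(Δt − vΔx/c²) = 2.50409 × (1.698 μs − 0.9168×5054 m / (2.998×10^8 m/s))
= 2.50409 × (-13.7573 μs) = -34.45 μs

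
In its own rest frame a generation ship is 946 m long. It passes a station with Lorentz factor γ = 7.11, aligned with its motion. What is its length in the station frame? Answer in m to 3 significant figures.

L ≈ 133 m

γ = 7.11 (given)
Length contraction: L = L₀/γ = 946/7.11 = 133 m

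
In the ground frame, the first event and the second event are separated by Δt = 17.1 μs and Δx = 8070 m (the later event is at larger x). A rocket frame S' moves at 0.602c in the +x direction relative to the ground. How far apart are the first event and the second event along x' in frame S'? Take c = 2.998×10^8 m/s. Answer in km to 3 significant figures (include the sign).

Δx' ≈ 6.24 km

γ = 1/√(1 − 0.602²) = 1.2524
Δx' = γ(Δx − vΔt) = 1.2524 × (8070 m − 0.602×(2.998×10^8 m/s)×17.1×10^-6 s)
= 1.2524 × (4983.8 m) = 6.24 km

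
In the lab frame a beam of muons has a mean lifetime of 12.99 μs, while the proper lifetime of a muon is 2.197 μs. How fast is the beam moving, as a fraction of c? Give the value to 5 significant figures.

β ≈ 0.98559

γ = Δt/τ₀ = 12.99/2.197 = 5.912608
β = √(1 − 1/γ²) = √(1 − 1/5.912608²) = 0.98559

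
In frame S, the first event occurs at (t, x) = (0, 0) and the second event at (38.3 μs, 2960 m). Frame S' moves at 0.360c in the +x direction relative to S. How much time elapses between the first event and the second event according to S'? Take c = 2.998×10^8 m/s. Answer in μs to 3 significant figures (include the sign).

Δt' ≈ 37.2 μs

γ = 1/√(1 − 0.360²) = 1.0719
Δt' = γ(Δt − vΔx/c²) = 1.0719 × (38.3 μs − 0.360×2960 m / (2.998×10^8 m/s))
= 1.0719 × (34.746 μs) = 37.2 μs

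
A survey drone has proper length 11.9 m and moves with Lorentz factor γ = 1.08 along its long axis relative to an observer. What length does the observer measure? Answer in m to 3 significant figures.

γ = 1.08 (given)
Length contraction: L = L₀/γ = 11.9/1.08 = 11.0 m

L ≈ 11.0 m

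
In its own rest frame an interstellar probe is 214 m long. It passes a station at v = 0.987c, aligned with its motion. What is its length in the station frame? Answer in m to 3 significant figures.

L ≈ 34.4 m

γ = 1/√(1 − 0.987²) = 6.2220
Length contraction: L = L₀/γ = 214/6.2220 = 34.4 m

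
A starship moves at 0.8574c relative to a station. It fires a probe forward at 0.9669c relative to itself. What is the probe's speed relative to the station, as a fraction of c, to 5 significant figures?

u ≈ 0.99742c

Relativistic velocity addition: u = (u' + v)/(1 + u'v/c²)
= (0.9669 + 0.8574)/(1 + 0.9669×0.8574) = 1.8243/1.829020 = 0.99742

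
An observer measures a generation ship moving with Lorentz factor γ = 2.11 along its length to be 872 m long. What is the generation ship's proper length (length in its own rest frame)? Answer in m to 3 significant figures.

L₀ ≈ 1840 m

γ = 2.11 (given)
L₀ = γL = 2.11 × 872 = 1840 m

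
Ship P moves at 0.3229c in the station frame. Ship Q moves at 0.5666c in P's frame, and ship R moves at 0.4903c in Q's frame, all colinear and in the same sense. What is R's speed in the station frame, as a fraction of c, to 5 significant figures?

Compose boost 2: (0.5666 + 0.3229)/(1 + 0.5666×0.3229) = 0.88950/1.182955 = 0.7519305
Compose boost 3: (0.4903 + 0.7519305)/(1 + 0.4903×0.7519305) = 1.242230/1.368672 = 0.90762

u ≈ 0.90762c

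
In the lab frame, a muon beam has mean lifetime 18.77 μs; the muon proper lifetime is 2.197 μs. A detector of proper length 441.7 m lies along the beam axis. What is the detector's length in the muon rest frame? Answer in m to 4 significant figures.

L ≈ 51.70 m

Time dilation ⇒ γ = Δt/τ₀ = 18.77/2.197 = 8.54347
Length contraction: L = L₀/γ = 441.7/8.54347 = 51.70 m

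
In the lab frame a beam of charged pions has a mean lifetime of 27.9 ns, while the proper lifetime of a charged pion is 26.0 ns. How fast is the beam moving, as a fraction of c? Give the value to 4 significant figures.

γ = Δt/τ₀ = 27.9/26.0 = 1.07308
β = √(1 − 1/γ²) = √(1 − 1/1.07308²) = 0.3627

β ≈ 0.3627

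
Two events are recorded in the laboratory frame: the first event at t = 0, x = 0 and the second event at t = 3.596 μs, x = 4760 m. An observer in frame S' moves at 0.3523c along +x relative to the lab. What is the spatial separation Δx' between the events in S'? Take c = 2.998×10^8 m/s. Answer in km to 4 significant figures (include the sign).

Δx' ≈ 4.680 km

γ = 1/√(1 − 0.3523²) = 1.06850
Δx' = γ(Δx − vΔt) = 1.06850 × (4760 m − 0.3523×(2.998×10^8 m/s)×3.596×10^-6 s)
= 1.06850 × (4380.19 m) = 4.680 km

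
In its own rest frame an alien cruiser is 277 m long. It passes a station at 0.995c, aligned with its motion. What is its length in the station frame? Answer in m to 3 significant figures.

γ = 1/√(1 − 0.995²) = 10.013
Length contraction: L = L₀/γ = 277/10.013 = 27.7 m

L ≈ 27.7 m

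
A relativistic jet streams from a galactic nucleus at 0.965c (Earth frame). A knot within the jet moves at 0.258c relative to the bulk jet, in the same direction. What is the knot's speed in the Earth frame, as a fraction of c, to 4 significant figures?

u ≈ 0.9792c

Relativistic velocity addition: u = (u' + v)/(1 + u'v/c²)
= (0.258 + 0.965)/(1 + 0.258×0.965) = 1.223/1.24897 = 0.9792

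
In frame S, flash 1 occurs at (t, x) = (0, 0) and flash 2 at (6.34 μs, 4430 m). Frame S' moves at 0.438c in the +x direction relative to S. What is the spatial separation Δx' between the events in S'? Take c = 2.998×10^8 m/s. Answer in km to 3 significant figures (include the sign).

γ = 1/√(1 − 0.438²) = 1.1124
Δx' = γ(Δx − vΔt) = 1.1124 × (4430 m − 0.438×(2.998×10^8 m/s)×6.34×10^-6 s)
= 1.1124 × (3597.5 m) = 4.00 km

Δx' ≈ 4.00 km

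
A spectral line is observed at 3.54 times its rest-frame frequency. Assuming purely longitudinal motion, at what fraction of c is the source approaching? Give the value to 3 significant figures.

f_obs/f_src = √((1+β)/(1−β)) = 3.54  ⇒  (1+β)/(1−β) = 12.532
β = |1 − D²|/(1 + D²) = |1 − 12.532|/(1 + 12.532) = 0.852

β ≈ 0.852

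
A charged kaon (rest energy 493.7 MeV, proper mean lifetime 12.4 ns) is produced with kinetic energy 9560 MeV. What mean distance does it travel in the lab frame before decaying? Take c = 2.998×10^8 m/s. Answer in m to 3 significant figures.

d ≈ 75.6 m

γ = 1 + K/(m₀c²) = 1 + 9560/493.7 = 20.364
β = √(1 − 1/γ²) = 0.99879
Dilated lifetime: γτ₀ = 20.364 × 12.4 ns = 252.51 ns
d = βc·γτ₀ = 0.99879 × (2.998×10^8 m/s) × 2.5251×10^-7 s = 75.6 m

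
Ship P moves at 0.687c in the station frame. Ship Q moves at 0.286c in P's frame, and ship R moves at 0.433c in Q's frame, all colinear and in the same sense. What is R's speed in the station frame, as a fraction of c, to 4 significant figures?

u ≈ 0.9217c

Compose boost 2: (0.286 + 0.687)/(1 + 0.286×0.687) = 0.9730/1.19648 = 0.813217
Compose boost 3: (0.433 + 0.813217)/(1 + 0.433×0.813217) = 1.24622/1.35212 = 0.9217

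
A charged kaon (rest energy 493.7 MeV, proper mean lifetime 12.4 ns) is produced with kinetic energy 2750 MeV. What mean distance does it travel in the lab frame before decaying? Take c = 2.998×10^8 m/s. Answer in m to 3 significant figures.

γ = 1 + K/(m₀c²) = 1 + 2750/493.7 = 6.5702
β = √(1 − 1/γ²) = 0.98835
Dilated lifetime: γτ₀ = 6.5702 × 12.4 ns = 81.470 ns
d = βc·γτ₀ = 0.98835 × (2.998×10^8 m/s) × 8.1470×10^-8 s = 24.1 m

d ≈ 24.1 m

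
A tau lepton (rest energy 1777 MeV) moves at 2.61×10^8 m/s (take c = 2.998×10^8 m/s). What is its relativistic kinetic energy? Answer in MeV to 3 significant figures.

β = v/c = 2.61×10^8 / 2.998×10^8 = 0.87058
γ = 1/√(1 − 0.87058²) = 2.0324
K = (γ − 1)m₀c² = (2.0324 − 1) × 1777 MeV = 1.0324 × 1777 MeV = 1830 MeV

K ≈ 1830 MeV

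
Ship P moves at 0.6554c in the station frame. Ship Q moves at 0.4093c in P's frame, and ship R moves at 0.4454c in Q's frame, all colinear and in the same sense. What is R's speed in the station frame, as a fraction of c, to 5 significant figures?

Compose boost 2: (0.4093 + 0.6554)/(1 + 0.4093×0.6554) = 1.0647/1.268255 = 0.8394998
Compose boost 3: (0.4454 + 0.8394998)/(1 + 0.4454×0.8394998) = 1.284900/1.373913 = 0.93521

u ≈ 0.93521c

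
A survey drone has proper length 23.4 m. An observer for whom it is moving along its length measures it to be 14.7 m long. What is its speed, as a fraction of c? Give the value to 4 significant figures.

γ = L₀/L = 23.4/14.7 = 1.59184
β = √(1 − 1/γ²) = 0.7780

β ≈ 0.7780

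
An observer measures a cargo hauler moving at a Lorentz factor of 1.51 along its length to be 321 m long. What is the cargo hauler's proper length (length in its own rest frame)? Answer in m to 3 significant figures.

γ = 1.51 (given)
L₀ = γL = 1.51 × 321 = 485 m

L₀ ≈ 485 m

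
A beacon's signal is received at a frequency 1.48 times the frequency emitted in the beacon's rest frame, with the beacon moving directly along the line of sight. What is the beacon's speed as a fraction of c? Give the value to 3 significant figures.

β ≈ 0.373

f_obs/f_src = √((1+β)/(1−β)) = 1.48  ⇒  (1+β)/(1−β) = 2.1904
β = |1 − D²|/(1 + D²) = |1 − 2.1904|/(1 + 2.1904) = 0.373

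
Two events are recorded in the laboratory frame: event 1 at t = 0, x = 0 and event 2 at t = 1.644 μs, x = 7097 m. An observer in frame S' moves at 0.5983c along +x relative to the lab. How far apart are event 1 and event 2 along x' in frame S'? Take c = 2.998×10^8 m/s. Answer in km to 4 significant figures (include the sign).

γ = 1/√(1 − 0.5983²) = 1.24802
Δx' = γ(Δx − vΔt) = 1.24802 × (7097 m − 0.5983×(2.998×10^8 m/s)×1.644×10^-6 s)
= 1.24802 × (6802.12 m) = 8.489 km

Δx' ≈ 8.489 km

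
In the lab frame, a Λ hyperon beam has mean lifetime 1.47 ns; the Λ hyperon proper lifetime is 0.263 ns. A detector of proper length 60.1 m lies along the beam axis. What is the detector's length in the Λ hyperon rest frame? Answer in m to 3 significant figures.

Time dilation ⇒ γ = Δt/τ₀ = 1.47/0.263 = 5.5894
Length contraction: L = L₀/γ = 60.1/5.5894 = 10.8 m

L ≈ 10.8 m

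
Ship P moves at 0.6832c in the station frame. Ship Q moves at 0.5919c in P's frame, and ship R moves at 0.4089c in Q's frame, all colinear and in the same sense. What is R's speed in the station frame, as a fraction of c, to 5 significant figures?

Compose boost 2: (0.5919 + 0.6832)/(1 + 0.5919×0.6832) = 1.2751/1.404386 = 0.9079412
Compose boost 3: (0.4089 + 0.9079412)/(1 + 0.4089×0.9079412) = 1.316841/1.371257 = 0.96032

u ≈ 0.96032c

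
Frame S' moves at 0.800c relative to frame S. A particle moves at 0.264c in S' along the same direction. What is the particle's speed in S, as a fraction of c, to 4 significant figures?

u ≈ 0.8785c

Relativistic velocity addition: u = (u' + v)/(1 + u'v/c²)
= (0.264 + 0.800)/(1 + 0.264×0.800) = 1.064/1.21120 = 0.8785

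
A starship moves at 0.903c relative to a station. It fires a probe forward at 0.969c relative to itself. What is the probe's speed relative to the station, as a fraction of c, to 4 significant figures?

u ≈ 0.9984c

Relativistic velocity addition: u = (u' + v)/(1 + u'v/c²)
= (0.969 + 0.903)/(1 + 0.969×0.903) = 1.872/1.87501 = 0.9984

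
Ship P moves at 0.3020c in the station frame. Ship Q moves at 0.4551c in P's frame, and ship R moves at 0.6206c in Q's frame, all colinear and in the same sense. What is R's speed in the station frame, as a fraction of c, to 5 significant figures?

Compose boost 2: (0.4551 + 0.3020)/(1 + 0.4551×0.3020) = 0.75710/1.137440 = 0.6656174
Compose boost 3: (0.6206 + 0.6656174)/(1 + 0.6206×0.6656174) = 1.286217/1.413082 = 0.91022

u ≈ 0.91022c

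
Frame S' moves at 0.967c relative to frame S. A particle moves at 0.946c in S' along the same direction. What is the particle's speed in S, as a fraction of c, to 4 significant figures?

Relativistic velocity addition: u = (u' + v)/(1 + u'v/c²)
= (0.946 + 0.967)/(1 + 0.946×0.967) = 1.913/1.91478 = 0.9991

u ≈ 0.9991c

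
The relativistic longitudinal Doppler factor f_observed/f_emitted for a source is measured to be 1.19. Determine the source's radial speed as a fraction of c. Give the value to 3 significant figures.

f_obs/f_src = √((1+β)/(1−β)) = 1.19  ⇒  (1+β)/(1−β) = 1.4161
β = |1 − D²|/(1 + D²) = |1 − 1.4161|/(1 + 1.4161) = 0.172

β ≈ 0.172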